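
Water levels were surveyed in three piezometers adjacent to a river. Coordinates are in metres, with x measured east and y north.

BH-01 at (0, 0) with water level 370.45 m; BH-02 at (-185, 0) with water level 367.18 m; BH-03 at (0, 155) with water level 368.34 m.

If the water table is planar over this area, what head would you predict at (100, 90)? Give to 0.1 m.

∂h/∂x = (367.18 − 370.45) / (-185 − 0) = +0.01768
∂h/∂y = (368.34 − 370.45) / (155 − 0) = -0.01361
h(100, 90) = 370.45 + (+0.01768)·(100) + (-0.01361)·(90) = 370.45 +1.768 -1.225 = 370.992 m.

371.0 m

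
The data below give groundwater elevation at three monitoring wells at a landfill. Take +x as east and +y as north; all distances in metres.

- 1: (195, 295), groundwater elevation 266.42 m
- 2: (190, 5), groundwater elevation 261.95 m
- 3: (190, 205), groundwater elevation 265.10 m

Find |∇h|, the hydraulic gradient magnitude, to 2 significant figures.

With h = a·x + b·y + c and 1 as origin, the differences give:
  (-5)·a + (-290)·b = -4.47
  (-5)·a + (-90)·b = -1.32
Eliminate b (×(-90) and ×(-290), subtract): -1000·a = 19.500 → a = ∂h/∂x = -0.01950
Back-substitute: b = ∂h/∂y = +0.01575.
|∇h| = √(-0.01950² + 0.01575²) = 0.02507

0.025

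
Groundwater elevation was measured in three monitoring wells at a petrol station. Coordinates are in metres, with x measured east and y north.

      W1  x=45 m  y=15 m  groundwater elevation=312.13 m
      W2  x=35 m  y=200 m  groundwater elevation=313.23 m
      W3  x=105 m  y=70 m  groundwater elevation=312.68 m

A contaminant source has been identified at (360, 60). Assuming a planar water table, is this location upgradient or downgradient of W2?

upgradient

Taking W1 as reference: W2−W1 = (-10, 185, +1.10); W3−W1 = (60, 55, +0.55).
Determinant of the coordinate differences = (-10)·55 − 60·185 = -11650.
∂h/∂x = [(+1.10)·55 − (+0.55)·185] / -11650 = +0.003541
∂h/∂y = [(-10)·(+0.55) − 60·(+1.10)] / -11650 = +0.006137
Head at (360, 60) = 312.13 + (+0.003541)·(315) + (+0.006137)·(45) = 313.52 m.
That is higher than the 313.23 m at W2, so the point is upgradient.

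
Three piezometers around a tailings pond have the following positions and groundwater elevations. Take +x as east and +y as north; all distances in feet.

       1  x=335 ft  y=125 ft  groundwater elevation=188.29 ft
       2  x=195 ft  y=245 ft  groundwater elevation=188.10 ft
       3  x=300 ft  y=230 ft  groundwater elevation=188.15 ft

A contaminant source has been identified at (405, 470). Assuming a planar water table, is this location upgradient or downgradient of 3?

With h = a·x + b·y + c and 1 as origin, the differences give:
  (-140)·a + 120·b = -0.19
  (-35)·a + 105·b = -0.14
Eliminate b (×105 and ×120, subtract): -10500·a = -3.150 → a = ∂h/∂x = +0.0003000
Back-substitute: b = ∂h/∂y = -0.001233.
Head at (405, 470) = 188.29 + (+0.0003000)·(70) + (-0.001233)·(345) = 187.89 ft.
That is lower than the 188.15 ft at 3, so the point is downgradient.

downgradient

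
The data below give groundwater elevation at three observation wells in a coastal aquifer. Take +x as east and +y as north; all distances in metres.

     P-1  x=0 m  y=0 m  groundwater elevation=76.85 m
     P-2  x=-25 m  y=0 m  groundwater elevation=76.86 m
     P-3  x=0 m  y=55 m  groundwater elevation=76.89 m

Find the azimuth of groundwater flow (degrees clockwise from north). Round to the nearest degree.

∂h/∂x = (76.86 − 76.85) / (-25 − 0) = -0.0004000
∂h/∂y = (76.89 − 76.85) / (55 − 0) = +0.0007273
Flow direction (−∇h) has components (+0.0004000 E, -0.0007273 N).
Azimuth = atan2(E, N) = atan2(+0.0004000, -0.0007273) = 151.2° ≈ 151°.

151°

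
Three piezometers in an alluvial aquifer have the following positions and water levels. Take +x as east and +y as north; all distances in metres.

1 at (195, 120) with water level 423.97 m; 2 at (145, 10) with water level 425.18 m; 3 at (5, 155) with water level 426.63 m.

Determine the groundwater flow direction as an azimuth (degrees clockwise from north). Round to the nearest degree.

074°

Differences from 1: to 2 (Δx, Δy, Δh) = (-50, -110, +1.21); to 3 = (-190, 35, +2.66).
Solve a·Δx + b·Δy = Δh: det = (-50)·35 − (-190)·(-110) = -22650.
∂h/∂x = [(+1.21)·35 − (+2.66)·(-110)] / -22650 = -0.01479
∂h/∂y = [(-50)·(+2.66) − (-190)·(+1.21)] / -22650 = -0.004278
Flow direction (−∇h) has components (+0.01479 E, +0.004278 N).
Azimuth = atan2(E, N) = atan2(+0.01479, +0.004278) = 73.9° ≈ 074°.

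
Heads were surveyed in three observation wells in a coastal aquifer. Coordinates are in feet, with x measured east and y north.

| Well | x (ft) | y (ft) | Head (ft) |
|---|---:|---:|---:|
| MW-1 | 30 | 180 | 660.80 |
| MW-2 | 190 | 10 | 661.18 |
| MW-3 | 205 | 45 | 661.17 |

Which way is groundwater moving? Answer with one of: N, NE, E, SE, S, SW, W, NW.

Taking MW-1 as reference: MW-2−MW-1 = (160, -170, +0.38); MW-3−MW-1 = (175, -135, +0.37).
Determinant of the coordinate differences = 160·(-135) − 175·(-170) = 8150.
∂h/∂x = [(+0.38)·(-135) − (+0.37)·(-170)] / 8150 = +0.001423
∂h/∂y = [160·(+0.37) − 175·(+0.38)] / 8150 = -0.0008957
Flow = −∇h = (-0.001423 east, +0.0008957 north), which points northwest.

NW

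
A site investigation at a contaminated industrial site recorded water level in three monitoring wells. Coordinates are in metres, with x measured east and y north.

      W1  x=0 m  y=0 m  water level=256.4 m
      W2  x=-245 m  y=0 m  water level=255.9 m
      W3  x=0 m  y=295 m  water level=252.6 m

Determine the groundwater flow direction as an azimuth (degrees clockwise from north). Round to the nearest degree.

∂h/∂x = (255.9 − 256.4) / (-245 − 0) = +0.002041
∂h/∂y = (252.6 − 256.4) / (295 − 0) = -0.01288
Flow direction (−∇h) has components (-0.002041 E, +0.01288 N).
Azimuth = atan2(E, N) = atan2(-0.002041, +0.01288) = 351.0° ≈ 351°.

351°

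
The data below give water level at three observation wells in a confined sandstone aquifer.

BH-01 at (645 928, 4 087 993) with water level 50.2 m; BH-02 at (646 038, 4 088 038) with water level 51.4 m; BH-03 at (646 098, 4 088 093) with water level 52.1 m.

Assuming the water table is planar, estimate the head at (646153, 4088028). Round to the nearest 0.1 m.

52.6 m

Three-point gradient (reference BH-01): Δ to BH-02 = (110, 45, +1.2), Δ to BH-03 = (170, 100, +1.9).
∂h/∂x = +0.01030, ∂h/∂y = +0.001493 (det = 3350).
h(646153, 4088028) = 50.2 + (+0.01030)·(225) + (+0.001493)·(35) = 50.2 +2.317 +0.052 = 52.569 m.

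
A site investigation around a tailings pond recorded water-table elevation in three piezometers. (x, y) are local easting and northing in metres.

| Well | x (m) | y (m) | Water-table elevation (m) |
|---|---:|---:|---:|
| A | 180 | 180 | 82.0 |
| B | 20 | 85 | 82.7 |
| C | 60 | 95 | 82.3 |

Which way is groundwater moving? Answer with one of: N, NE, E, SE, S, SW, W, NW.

Taking A as reference: B−A = (-160, -95, +0.7); C−A = (-120, -85, +0.3).
Solve a·Δx + b·Δy = Δh: det = (-160)·(-85) − (-120)·(-95) = 2200.
∂h/∂x = [(+0.7)·(-85) − (+0.3)·(-95)] / 2200 = -0.01409
∂h/∂y = [(-160)·(+0.3) − (-120)·(+0.7)] / 2200 = +0.01636
Flow = −∇h = (+0.01409 east, -0.01636 north), which points southeast.

SE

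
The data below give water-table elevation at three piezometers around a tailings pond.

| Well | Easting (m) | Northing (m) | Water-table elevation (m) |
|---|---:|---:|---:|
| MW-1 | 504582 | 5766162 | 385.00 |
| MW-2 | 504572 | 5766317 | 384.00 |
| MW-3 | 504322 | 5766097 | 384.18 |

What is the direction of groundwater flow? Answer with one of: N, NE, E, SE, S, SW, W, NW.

With h = a·x + b·y + c and MW-1 as origin, the differences give:
  (-10)·a + 155·b = -1.00
  (-260)·a + (-65)·b = -0.82
Eliminate b (×(-65) and ×155, subtract): 40950·a = 192.100 → a = ∂h/∂x = +0.004691
Back-substitute: b = ∂h/∂y = -0.006149.
Flow = −∇h = (-0.004691 east, +0.006149 north), which points northwest.

NW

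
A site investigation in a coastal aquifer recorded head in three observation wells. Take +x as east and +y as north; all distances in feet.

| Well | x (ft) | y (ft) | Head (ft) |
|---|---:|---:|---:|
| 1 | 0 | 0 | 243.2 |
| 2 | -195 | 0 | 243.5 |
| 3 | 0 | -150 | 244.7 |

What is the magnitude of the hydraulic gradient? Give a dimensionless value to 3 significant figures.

0.0101

∂h/∂x = (243.5 − 243.2) / (-195 − 0) = -0.001538
∂h/∂y = (244.7 − 243.2) / (-150 − 0) = -0.01000
|∇h| = √(-0.001538² + -0.01000²) = 0.01012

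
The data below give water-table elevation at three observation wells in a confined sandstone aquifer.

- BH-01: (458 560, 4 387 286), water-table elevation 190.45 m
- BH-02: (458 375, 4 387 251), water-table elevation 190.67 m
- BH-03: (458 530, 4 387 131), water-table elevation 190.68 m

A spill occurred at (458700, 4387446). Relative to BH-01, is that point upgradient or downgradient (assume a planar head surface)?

downgradient

Differences from BH-01: to BH-02 (Δx, Δy, Δh) = (-185, -35, +0.22); to BH-03 = (-30, -155, +0.23).
Solve a·Δx + b·Δy = Δh: det = (-185)·(-155) − (-30)·(-35) = 27625.
∂h/∂x = [(+0.22)·(-155) − (+0.23)·(-35)] / 27625 = -0.0009430
∂h/∂y = [(-185)·(+0.23) − (-30)·(+0.22)] / 27625 = -0.001301
Head at (458700, 4387446) = 190.45 + (-0.0009430)·(140) + (-0.001301)·(160) = 190.11 m.
That is lower than the 190.45 m at BH-01, so the point is downgradient.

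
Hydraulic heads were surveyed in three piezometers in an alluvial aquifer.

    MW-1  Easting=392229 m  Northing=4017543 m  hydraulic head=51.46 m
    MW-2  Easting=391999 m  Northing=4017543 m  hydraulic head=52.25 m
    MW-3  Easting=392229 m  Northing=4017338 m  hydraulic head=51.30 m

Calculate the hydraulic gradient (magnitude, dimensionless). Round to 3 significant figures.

0.00352

∂h/∂x = (52.25 − 51.46) / (391999 − 392229) = -0.003435
∂h/∂y = (51.30 − 51.46) / (4017338 − 4017543) = +0.0007805
|∇h| = √(-0.003435² + 0.0007805²) = 0.003523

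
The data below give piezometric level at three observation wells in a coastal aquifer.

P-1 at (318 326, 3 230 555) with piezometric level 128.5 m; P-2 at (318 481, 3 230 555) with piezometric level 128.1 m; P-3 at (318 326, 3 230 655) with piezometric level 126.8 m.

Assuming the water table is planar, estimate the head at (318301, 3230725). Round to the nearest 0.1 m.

125.7 m

∂h/∂x = (128.1 − 128.5) / (318481 − 318326) = -0.002581
∂h/∂y = (126.8 − 128.5) / (3230655 − 3230555) = -0.01700
h(318301, 3230725) = 128.5 + (-0.002581)·(-25) + (-0.01700)·(170) = 128.5 +0.065 -2.890 = 125.675 m.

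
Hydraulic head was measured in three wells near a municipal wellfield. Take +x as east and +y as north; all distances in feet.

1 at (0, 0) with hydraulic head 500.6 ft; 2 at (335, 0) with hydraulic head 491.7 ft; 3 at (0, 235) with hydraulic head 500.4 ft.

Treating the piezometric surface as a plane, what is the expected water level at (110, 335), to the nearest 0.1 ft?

497.4 ft

∂h/∂x = (491.7 − 500.6) / (335 − 0) = -0.02657
∂h/∂y = (500.4 − 500.6) / (235 − 0) = -0.0008511
h(110, 335) = 500.6 + (-0.02657)·(110) + (-0.0008511)·(335) = 500.6 -2.922 -0.285 = 497.393 ft.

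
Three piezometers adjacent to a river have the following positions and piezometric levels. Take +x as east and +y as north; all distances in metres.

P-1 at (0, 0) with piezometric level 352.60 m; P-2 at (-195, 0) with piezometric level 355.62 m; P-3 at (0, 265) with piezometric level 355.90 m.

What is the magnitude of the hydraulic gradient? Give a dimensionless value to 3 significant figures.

0.0199

∂h/∂x = (355.62 − 352.60) / (-195 − 0) = -0.01549
∂h/∂y = (355.90 − 352.60) / (265 − 0) = +0.01245
|∇h| = √(-0.01549² + 0.01245²) = 0.01987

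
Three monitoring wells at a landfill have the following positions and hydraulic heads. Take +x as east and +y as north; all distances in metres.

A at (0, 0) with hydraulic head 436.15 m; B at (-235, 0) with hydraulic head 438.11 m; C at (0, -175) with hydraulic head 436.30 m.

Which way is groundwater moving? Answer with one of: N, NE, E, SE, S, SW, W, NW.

E

∂h/∂x = (438.11 − 436.15) / (-235 − 0) = -0.008340
∂h/∂y = (436.30 − 436.15) / (-175 − 0) = -0.0008571
Flow = −∇h = (+0.008340 east, +0.0008571 north), which points east.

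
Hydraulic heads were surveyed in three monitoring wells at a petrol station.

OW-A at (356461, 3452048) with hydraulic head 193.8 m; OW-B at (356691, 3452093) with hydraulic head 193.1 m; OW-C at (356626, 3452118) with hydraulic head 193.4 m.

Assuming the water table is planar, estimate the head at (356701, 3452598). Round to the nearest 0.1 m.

With h = a·x + b·y + c and OW-A as origin, the differences give:
  230·a + 45·b = -0.7
  165·a + 70·b = -0.4
Eliminate b (×70 and ×45, subtract): 8675·a = -31.00 → a = ∂h/∂x = -0.003573
Back-substitute: b = ∂h/∂y = +0.002709.
h(356701, 3452598) = 193.8 + (-0.003573)·(240) + (+0.002709)·(550) = 193.8 -0.858 +1.490 = 194.432 m.

194.4 m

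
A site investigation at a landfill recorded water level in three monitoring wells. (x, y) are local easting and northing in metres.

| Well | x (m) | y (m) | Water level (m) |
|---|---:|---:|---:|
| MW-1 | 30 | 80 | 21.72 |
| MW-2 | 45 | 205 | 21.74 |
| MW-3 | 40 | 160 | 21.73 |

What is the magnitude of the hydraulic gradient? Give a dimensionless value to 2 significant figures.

0.0071

With h = a·x + b·y + c and MW-1 as origin, the differences give:
  15·a + 125·b = +0.02
  10·a + 80·b = +0.01
Eliminate b (×80 and ×125, subtract): -50·a = 0.350 → a = ∂h/∂x = -0.007000
Back-substitute: b = ∂h/∂y = +0.0010000.
|∇h| = √(-0.007000² + 0.0010000²) = 0.007071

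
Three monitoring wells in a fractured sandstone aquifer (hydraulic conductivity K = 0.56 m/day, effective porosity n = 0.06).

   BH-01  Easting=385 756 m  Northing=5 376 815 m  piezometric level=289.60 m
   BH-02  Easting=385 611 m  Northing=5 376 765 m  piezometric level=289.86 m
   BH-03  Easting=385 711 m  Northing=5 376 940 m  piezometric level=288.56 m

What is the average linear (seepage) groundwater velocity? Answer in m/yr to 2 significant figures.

Taking BH-01 as reference: BH-02−BH-01 = (-145, -50, +0.26); BH-03−BH-01 = (-45, 125, -1.04).
Determinant of the coordinate differences = (-145)·125 − (-45)·(-50) = -20375.
∂h/∂x = [(+0.26)·125 − (-1.04)·(-50)] / -20375 = +0.0009571
∂h/∂y = [(-145)·(-1.04) − (-45)·(+0.26)] / -20375 = -0.007975
|∇h| = √(0.0009571² + -0.007975²) = 0.008032
Seepage velocity v = K·i/n = 0.56 × 0.008032 / 0.06 = 0.07497 m/day = 27.38 m/yr.

27 m/yr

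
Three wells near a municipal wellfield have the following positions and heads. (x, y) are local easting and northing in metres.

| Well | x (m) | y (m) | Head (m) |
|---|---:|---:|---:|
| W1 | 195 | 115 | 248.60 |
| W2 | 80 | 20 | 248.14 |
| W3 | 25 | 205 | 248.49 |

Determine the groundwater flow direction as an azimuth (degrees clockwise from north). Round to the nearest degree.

Taking W1 as reference: W2−W1 = (-115, -95, -0.46); W3−W1 = (-170, 90, -0.11).
Determinant of the coordinate differences = (-115)·90 − (-170)·(-95) = -26500.
∂h/∂x = [(-0.46)·90 − (-0.11)·(-95)] / -26500 = +0.001957
∂h/∂y = [(-115)·(-0.11) − (-170)·(-0.46)] / -26500 = +0.002474
Flow direction (−∇h) has components (-0.001957 E, -0.002474 N).
Azimuth = atan2(E, N) = atan2(-0.001957, -0.002474) = 218.3° ≈ 218°.

218°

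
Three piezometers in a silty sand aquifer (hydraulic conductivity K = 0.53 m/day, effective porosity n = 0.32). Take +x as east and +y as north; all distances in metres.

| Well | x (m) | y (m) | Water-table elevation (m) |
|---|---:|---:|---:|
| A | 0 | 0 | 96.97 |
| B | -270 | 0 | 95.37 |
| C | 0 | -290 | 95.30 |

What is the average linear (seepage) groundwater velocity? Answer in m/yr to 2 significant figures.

5.0 m/yr

∂h/∂x = (95.37 − 96.97) / (-270 − 0) = +0.005926
∂h/∂y = (95.30 − 96.97) / (-290 − 0) = +0.005759
|∇h| = √(0.005926² + 0.005759²) = 0.008263
Seepage velocity v = K·i/n = 0.53 × 0.008263 / 0.32 = 0.01369 m/day = 5 m/yr.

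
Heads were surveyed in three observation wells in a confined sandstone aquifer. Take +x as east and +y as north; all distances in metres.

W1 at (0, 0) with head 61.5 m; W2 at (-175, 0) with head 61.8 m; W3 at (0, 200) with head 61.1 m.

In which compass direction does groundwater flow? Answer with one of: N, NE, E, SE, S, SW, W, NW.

∂h/∂x = (61.8 − 61.5) / (-175 − 0) = -0.001714
∂h/∂y = (61.1 − 61.5) / (200 − 0) = -0.002000
Flow = −∇h = (+0.001714 east, +0.002000 north), which points northeast.

NE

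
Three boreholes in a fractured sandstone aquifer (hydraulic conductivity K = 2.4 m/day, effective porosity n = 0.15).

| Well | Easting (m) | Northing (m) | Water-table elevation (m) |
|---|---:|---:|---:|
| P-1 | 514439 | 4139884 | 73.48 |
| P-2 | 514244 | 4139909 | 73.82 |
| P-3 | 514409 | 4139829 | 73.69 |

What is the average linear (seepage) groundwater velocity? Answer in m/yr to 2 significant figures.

20 m/yr

Taking P-1 as reference: P-2−P-1 = (-195, 25, +0.34); P-3−P-1 = (-30, -55, +0.21).
Solve a·Δx + b·Δy = Δh: det = (-195)·(-55) − (-30)·25 = 11475.
∂h/∂x = [(+0.34)·(-55) − (+0.21)·25] / 11475 = -0.002087
∂h/∂y = [(-195)·(+0.21) − (-30)·(+0.34)] / 11475 = -0.002680
|∇h| = √(-0.002087² + -0.002680²) = 0.003397
Seepage velocity v = K·i/n = 2.4 × 0.003397 / 0.15 = 0.05435 m/day = 19.85 m/yr.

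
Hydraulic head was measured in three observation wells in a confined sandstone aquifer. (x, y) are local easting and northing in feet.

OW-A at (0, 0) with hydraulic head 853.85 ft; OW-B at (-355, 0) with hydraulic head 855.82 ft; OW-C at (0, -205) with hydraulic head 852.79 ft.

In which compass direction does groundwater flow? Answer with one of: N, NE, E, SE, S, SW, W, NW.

∂h/∂x = (855.82 − 853.85) / (-355 − 0) = -0.005549
∂h/∂y = (852.79 − 853.85) / (-205 − 0) = +0.005171
Flow = −∇h = (+0.005549 east, -0.005171 north), which points southeast.

SE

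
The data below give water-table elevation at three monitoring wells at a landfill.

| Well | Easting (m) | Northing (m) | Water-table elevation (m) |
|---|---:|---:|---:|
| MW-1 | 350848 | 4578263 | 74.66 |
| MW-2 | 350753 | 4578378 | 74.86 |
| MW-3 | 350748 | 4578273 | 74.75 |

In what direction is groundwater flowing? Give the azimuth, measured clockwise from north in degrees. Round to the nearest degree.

Three-point gradient (reference MW-1): Δ to MW-2 = (-95, 115, +0.20), Δ to MW-3 = (-100, 10, +0.09).
∂h/∂x = -0.0007915, ∂h/∂y = +0.001085 (det = 10550).
Flow direction (−∇h) has components (+0.0007915 E, -0.001085 N).
Azimuth = atan2(E, N) = atan2(+0.0007915, -0.001085) = 143.9° ≈ 144°.

144°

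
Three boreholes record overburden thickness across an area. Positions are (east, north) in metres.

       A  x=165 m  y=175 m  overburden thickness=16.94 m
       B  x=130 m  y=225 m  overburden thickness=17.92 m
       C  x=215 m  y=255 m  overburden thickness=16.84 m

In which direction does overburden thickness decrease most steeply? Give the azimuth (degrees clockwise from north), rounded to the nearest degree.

119°

Differences from A: to B (Δx, Δy, Δh) = (-35, 50, +0.98); to C = (50, 80, -0.10).
Determinant of the coordinate differences = (-35)·80 − 50·50 = -5300.
∂d/∂x = [(+0.98)·80 − (-0.10)·50] / -5300 = -0.01574
∂d/∂y = [(-35)·(-0.10) − 50·(+0.98)] / -5300 = +0.008585
Steepest decrease is along −∇f: components (+0.01574 E, -0.008585 N).
Azimuth = atan2(+0.01574, -0.008585) = 118.6° ≈ 119°.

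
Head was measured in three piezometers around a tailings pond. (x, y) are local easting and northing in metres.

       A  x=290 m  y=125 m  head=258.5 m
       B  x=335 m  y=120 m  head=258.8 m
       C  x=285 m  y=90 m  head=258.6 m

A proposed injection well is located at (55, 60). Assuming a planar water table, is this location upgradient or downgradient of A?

Differences from A: to B (Δx, Δy, Δh) = (45, -5, +0.3); to C = (-5, -35, +0.1).
Determinant of the coordinate differences = 45·(-35) − (-5)·(-5) = -1600.
∂h/∂x = [(+0.3)·(-35) − (+0.1)·(-5)] / -1600 = +0.006250
∂h/∂y = [45·(+0.1) − (-5)·(+0.3)] / -1600 = -0.003750
Head at (55, 60) = 258.5 + (+0.006250)·(-235) + (-0.003750)·(-65) = 257.27 m.
That is lower than the 258.5 m at A, so the point is downgradient.

downgradient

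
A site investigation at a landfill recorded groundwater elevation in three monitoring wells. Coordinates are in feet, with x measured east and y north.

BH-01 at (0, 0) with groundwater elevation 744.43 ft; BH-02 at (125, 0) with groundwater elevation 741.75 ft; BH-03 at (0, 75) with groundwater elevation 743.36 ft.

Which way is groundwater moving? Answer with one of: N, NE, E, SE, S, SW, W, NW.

NE

∂h/∂x = (741.75 − 744.43) / (125 − 0) = -0.02144
∂h/∂y = (743.36 − 744.43) / (75 − 0) = -0.01427
Flow = −∇h = (+0.02144 east, +0.01427 north), which points northeast.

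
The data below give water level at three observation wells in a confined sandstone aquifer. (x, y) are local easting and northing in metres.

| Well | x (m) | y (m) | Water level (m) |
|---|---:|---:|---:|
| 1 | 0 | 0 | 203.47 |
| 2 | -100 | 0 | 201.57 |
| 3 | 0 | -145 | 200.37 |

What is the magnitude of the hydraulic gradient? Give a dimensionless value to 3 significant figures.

∂h/∂x = (201.57 − 203.47) / (-100 − 0) = +0.01900
∂h/∂y = (200.37 − 203.47) / (-145 − 0) = +0.02138
|∇h| = √(0.01900² + 0.02138²) = 0.0286

0.0286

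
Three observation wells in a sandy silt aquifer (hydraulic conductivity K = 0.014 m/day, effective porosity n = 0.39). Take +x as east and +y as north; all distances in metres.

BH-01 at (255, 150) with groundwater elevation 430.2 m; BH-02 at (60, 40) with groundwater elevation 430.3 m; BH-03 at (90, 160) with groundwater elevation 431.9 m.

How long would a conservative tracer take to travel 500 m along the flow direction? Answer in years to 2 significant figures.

Differences from BH-01: to BH-02 (Δx, Δy, Δh) = (-195, -110, +0.1); to BH-03 = (-165, 10, +1.7).
Solve a·Δx + b·Δy = Δh: det = (-195)·10 − (-165)·(-110) = -20100.
∂h/∂x = [(+0.1)·10 − (+1.7)·(-110)] / -20100 = -0.009353
∂h/∂y = [(-195)·(+1.7) − (-165)·(+0.1)] / -20100 = +0.01567
|∇h| = √(-0.009353² + 0.01567²) = 0.01825
Seepage velocity v = K·i/n = 0.014 × 0.01825 / 0.39 = 0.0006551 m/day.
t = 500 / 0.0006551 = 7.632e+05 days = 2.09e+03 years.

2100 years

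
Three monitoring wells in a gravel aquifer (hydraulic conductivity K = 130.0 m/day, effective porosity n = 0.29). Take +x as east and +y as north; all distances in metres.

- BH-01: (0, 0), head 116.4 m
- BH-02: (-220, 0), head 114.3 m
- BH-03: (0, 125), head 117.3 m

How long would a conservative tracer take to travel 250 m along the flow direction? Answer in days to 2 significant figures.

47 days

∂h/∂x = (114.3 − 116.4) / (-220 − 0) = +0.009545
∂h/∂y = (117.3 − 116.4) / (125 − 0) = +0.007200
|∇h| = √(0.009545² + 0.007200²) = 0.01196
Seepage velocity v = K·i/n = 130.0 × 0.01196 / 0.29 = 5.361 m/day.
t = 250 / 5.361 = 46.63 days.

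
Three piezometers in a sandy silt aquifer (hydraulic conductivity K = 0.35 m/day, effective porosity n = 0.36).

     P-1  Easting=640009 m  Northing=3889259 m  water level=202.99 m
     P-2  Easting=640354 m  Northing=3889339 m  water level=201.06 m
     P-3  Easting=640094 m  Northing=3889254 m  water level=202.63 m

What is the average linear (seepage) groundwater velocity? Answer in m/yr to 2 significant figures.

2.3 m/yr

Taking P-1 as reference: P-2−P-1 = (345, 80, -1.93); P-3−P-1 = (85, -5, -0.36).
Solve a·Δx + b·Δy = Δh: det = 345·(-5) − 85·80 = -8525.
∂h/∂x = [(-1.93)·(-5) − (-0.36)·80] / -8525 = -0.004510
∂h/∂y = [345·(-0.36) − 85·(-1.93)] / -8525 = -0.004674
|∇h| = √(-0.004510² + -0.004674²) = 0.006495
Seepage velocity v = K·i/n = 0.35 × 0.006495 / 0.36 = 0.006315 m/day = 2.307 m/yr.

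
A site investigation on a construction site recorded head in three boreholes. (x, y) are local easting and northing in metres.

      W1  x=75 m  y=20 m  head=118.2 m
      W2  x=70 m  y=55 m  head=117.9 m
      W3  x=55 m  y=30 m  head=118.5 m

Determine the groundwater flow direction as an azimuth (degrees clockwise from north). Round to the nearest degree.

Taking W1 as reference: W2−W1 = (-5, 35, -0.3); W3−W1 = (-20, 10, +0.3).
Solve a·Δx + b·Δy = Δh: det = (-5)·10 − (-20)·35 = 650.
∂h/∂x = [(-0.3)·10 − (+0.3)·35] / 650 = -0.02077
∂h/∂y = [(-5)·(+0.3) − (-20)·(-0.3)] / 650 = -0.01154
Flow direction (−∇h) has components (+0.02077 E, +0.01154 N).
Azimuth = atan2(E, N) = atan2(+0.02077, +0.01154) = 60.9° ≈ 061°.

061°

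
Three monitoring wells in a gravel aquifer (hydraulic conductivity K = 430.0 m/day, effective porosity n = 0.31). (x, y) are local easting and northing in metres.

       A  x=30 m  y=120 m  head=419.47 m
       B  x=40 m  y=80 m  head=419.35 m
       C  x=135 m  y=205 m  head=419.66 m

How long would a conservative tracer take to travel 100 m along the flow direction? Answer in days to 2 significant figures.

Differences from A: to B (Δx, Δy, Δh) = (10, -40, -0.12); to C = (105, 85, +0.19).
Solve a·Δx + b·Δy = Δh: det = 10·85 − 105·(-40) = 5050.
∂h/∂x = [(-0.12)·85 − (+0.19)·(-40)] / 5050 = -0.0005149
∂h/∂y = [10·(+0.19) − 105·(-0.12)] / 5050 = +0.002871
|∇h| = √(-0.0005149² + 0.002871²) = 0.002917
Seepage velocity v = K·i/n = 430.0 × 0.002917 / 0.31 = 4.046 m/day.
t = 100 / 4.046 = 24.72 days.

25 days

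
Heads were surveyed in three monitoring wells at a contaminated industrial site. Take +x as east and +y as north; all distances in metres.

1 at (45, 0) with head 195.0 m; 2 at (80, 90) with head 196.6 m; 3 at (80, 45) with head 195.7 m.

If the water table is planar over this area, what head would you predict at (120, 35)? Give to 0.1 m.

Taking 1 as reference: 2−1 = (35, 90, +1.6); 3−1 = (35, 45, +0.7).
Determinant of the coordinate differences = 35·45 − 35·90 = -1575.
∂h/∂x = [(+1.6)·45 − (+0.7)·90] / -1575 = -0.005714
∂h/∂y = [35·(+0.7) − 35·(+1.6)] / -1575 = +0.02000
h(120, 35) = 195.0 + (-0.005714)·(75) + (+0.02000)·(35) = 195.0 -0.429 +0.700 = 195.271 m.

195.3 m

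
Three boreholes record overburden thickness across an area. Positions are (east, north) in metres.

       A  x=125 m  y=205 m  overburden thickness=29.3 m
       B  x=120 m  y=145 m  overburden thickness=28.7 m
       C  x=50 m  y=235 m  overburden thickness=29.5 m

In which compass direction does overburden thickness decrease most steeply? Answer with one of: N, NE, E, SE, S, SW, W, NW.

Taking A as reference: B−A = (-5, -60, -0.6); C−A = (-75, 30, +0.2).
Determinant of the coordinate differences = (-5)·30 − (-75)·(-60) = -4650.
∂d/∂x = [(-0.6)·30 − (+0.2)·(-60)] / -4650 = +0.001290
∂d/∂y = [(-5)·(+0.2) − (-75)·(-0.6)] / -4650 = +0.009892
Steepest decrease is along −∇f = (-0.001290 E, -0.009892 N) → south.

S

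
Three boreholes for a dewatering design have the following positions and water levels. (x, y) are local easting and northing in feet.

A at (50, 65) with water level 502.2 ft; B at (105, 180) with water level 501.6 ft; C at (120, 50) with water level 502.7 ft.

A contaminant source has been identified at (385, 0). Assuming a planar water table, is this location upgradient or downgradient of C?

upgradient

Differences from A: to B (Δx, Δy, Δh) = (55, 115, -0.6); to C = (70, -15, +0.5).
Determinant of the coordinate differences = 55·(-15) − 70·115 = -8875.
∂h/∂x = [(-0.6)·(-15) − (+0.5)·115] / -8875 = +0.005465
∂h/∂y = [55·(+0.5) − 70·(-0.6)] / -8875 = -0.007831
Head at (385, 0) = 502.2 + (+0.005465)·(335) + (-0.007831)·(-65) = 504.54 ft.
That is higher than the 502.7 ft at C, so the point is upgradient.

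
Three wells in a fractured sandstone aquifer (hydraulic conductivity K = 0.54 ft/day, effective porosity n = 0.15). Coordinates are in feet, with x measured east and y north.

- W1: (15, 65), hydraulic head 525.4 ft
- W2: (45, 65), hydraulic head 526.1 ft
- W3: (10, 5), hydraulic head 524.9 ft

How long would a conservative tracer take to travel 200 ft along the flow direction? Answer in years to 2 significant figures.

6.3 years

Differences from W1: to W2 (Δx, Δy, Δh) = (30, 0, +0.7); to W3 = (-5, -60, -0.5).
Determinant of the coordinate differences = 30·(-60) − (-5)·0 = -1800.
∂h/∂x = [(+0.7)·(-60) − (-0.5)·0] / -1800 = +0.02333
∂h/∂y = [30·(-0.5) − (-5)·(+0.7)] / -1800 = +0.006389
|∇h| = √(0.02333² + 0.006389²) = 0.02419
Seepage velocity v = K·i/n = 0.54 × 0.02419 / 0.15 = 0.08708 ft/day.
t = 200 / 0.08708 = 2297 days = 6.29 years.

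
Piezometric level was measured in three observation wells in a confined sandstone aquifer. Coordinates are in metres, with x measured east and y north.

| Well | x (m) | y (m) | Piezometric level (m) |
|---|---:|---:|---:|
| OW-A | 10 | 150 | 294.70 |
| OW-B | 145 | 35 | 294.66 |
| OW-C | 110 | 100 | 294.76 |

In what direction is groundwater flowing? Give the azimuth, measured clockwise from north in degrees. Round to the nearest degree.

216°

With h = a·x + b·y + c and OW-A as origin, the differences give:
  135·a + (-115)·b = -0.04
  100·a + (-50)·b = +0.06
Eliminate b (×(-50) and ×(-115), subtract): 4750·a = 8.900 → a = ∂h/∂x = +0.001874
Back-substitute: b = ∂h/∂y = +0.002547.
Flow direction (−∇h) has components (-0.001874 E, -0.002547 N).
Azimuth = atan2(E, N) = atan2(-0.001874, -0.002547) = 216.3° ≈ 216°.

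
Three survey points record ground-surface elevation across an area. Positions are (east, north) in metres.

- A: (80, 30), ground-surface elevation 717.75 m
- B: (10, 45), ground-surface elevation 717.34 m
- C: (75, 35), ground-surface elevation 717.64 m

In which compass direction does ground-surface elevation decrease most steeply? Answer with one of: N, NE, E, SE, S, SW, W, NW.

N

With z = a·x + b·y + c and A as origin, the differences give:
  (-70)·a + 15·b = -0.41
  (-5)·a + 5·b = -0.11
Eliminate b (×5 and ×15, subtract): -275·a = -0.400 → a = ∂z/∂x = +0.001455
Back-substitute: b = ∂z/∂y = -0.02055.
Steepest decrease is along −∇f = (-0.001455 E, +0.02055 N) → north.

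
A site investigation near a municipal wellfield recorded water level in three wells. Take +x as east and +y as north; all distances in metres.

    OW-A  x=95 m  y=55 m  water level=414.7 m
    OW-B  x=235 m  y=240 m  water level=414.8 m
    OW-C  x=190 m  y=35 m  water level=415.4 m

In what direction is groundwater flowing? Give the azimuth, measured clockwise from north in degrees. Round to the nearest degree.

304°

With h = a·x + b·y + c and OW-A as origin, the differences give:
  140·a + 185·b = +0.1
  95·a + (-20)·b = +0.7
Eliminate b (×(-20) and ×185, subtract): -20375·a = -131.50 → a = ∂h/∂x = +0.006454
Back-substitute: b = ∂h/∂y = -0.004344.
Flow direction (−∇h) has components (-0.006454 E, +0.004344 N).
Azimuth = atan2(E, N) = atan2(-0.006454, +0.004344) = 303.9° ≈ 304°.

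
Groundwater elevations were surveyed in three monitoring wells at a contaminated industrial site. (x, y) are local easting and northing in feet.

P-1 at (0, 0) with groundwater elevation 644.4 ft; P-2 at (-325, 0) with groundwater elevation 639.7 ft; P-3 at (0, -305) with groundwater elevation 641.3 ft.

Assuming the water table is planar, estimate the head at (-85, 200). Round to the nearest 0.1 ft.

∂h/∂x = (639.7 − 644.4) / (-325 − 0) = +0.01446
∂h/∂y = (641.3 − 644.4) / (-305 − 0) = +0.01016
h(-85, 200) = 644.4 + (+0.01446)·(-85) + (+0.01016)·(200) = 644.4 -1.229 +2.033 = 645.204 ft.

645.2 ft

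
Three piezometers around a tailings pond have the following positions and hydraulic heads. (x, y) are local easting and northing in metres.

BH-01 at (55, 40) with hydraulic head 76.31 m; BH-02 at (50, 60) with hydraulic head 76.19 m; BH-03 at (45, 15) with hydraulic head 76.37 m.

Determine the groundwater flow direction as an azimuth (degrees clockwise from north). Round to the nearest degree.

310°

Differences from BH-01: to BH-02 (Δx, Δy, Δh) = (-5, 20, -0.12); to BH-03 = (-10, -25, +0.06).
Determinant of the coordinate differences = (-5)·(-25) − (-10)·20 = 325.
∂h/∂x = [(-0.12)·(-25) − (+0.06)·20] / 325 = +0.005538
∂h/∂y = [(-5)·(+0.06) − (-10)·(-0.12)] / 325 = -0.004615
Flow direction (−∇h) has components (-0.005538 E, +0.004615 N).
Azimuth = atan2(E, N) = atan2(-0.005538, +0.004615) = 309.8° ≈ 310°.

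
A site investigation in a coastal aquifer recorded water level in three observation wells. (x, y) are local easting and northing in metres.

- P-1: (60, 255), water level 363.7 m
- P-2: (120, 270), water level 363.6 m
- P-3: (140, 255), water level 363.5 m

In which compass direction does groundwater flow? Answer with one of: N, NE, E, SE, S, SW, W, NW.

SE

With h = a·x + b·y + c and P-1 as origin, the differences give:
  60·a + 15·b = -0.1
  80·a + 0·b = -0.2
Eliminate b (×0 and ×15, subtract): -1200·a = 3.00 → a = ∂h/∂x = -0.002500
Back-substitute: b = ∂h/∂y = +0.003333.
Flow = −∇h = (+0.002500 east, -0.003333 north), which points southeast.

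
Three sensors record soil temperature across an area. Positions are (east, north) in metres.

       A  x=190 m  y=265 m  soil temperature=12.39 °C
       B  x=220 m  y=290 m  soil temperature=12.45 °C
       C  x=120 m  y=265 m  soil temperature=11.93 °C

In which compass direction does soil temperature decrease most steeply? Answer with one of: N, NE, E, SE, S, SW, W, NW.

NW

With T = a·x + b·y + c and A as origin, the differences give:
  30·a + 25·b = +0.06
  (-70)·a + 0·b = -0.46
Eliminate b (×0 and ×25, subtract): 1750·a = 11.500 → a = ∂T/∂x = +0.006571
Back-substitute: b = ∂T/∂y = -0.005486.
Steepest decrease is along −∇f = (-0.006571 E, +0.005486 N) → northwest.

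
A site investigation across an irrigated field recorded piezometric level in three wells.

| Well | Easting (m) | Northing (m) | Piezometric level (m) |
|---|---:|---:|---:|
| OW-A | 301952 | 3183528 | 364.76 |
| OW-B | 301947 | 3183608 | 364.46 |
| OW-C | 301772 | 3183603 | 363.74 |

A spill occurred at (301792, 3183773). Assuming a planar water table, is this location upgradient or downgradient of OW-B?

downgradient

With h = a·x + b·y + c and OW-A as origin, the differences give:
  (-5)·a + 80·b = -0.30
  (-180)·a + 75·b = -1.02
Eliminate b (×75 and ×80, subtract): 14025·a = 59.100 → a = ∂h/∂x = +0.004214
Back-substitute: b = ∂h/∂y = -0.003487.
Head at (301792, 3183773) = 364.76 + (+0.004214)·(-160) + (-0.003487)·(245) = 363.23 m.
That is lower than the 364.46 m at OW-B, so the point is downgradient.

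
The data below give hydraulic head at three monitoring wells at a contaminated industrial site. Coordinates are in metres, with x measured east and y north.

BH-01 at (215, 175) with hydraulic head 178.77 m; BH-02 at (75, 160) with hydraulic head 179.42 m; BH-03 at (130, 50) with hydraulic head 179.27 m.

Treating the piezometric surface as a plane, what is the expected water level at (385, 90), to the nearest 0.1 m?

Differences from BH-01: to BH-02 (Δx, Δy, Δh) = (-140, -15, +0.65); to BH-03 = (-85, -125, +0.50).
Determinant of the coordinate differences = (-140)·(-125) − (-85)·(-15) = 16225.
∂h/∂x = [(+0.65)·(-125) − (+0.50)·(-15)] / 16225 = -0.004545
∂h/∂y = [(-140)·(+0.50) − (-85)·(+0.65)] / 16225 = -0.0009091
h(385, 90) = 178.77 + (-0.004545)·(170) + (-0.0009091)·(-85) = 178.77 -0.773 +0.077 = 178.075 m.

178.1 m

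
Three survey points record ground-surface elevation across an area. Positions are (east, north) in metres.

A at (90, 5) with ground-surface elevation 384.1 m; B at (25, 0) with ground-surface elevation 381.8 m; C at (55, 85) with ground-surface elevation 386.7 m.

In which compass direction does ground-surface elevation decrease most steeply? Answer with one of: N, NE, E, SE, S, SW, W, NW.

SW

Differences from A: to B (Δx, Δy, Δh) = (-65, -5, -2.3); to C = (-35, 80, +2.6).
Determinant of the coordinate differences = (-65)·80 − (-35)·(-5) = -5375.
∂z/∂x = [(-2.3)·80 − (+2.6)·(-5)] / -5375 = +0.03181
∂z/∂y = [(-65)·(+2.6) − (-35)·(-2.3)] / -5375 = +0.04642
Steepest decrease is along −∇f = (-0.03181 E, -0.04642 N) → southwest.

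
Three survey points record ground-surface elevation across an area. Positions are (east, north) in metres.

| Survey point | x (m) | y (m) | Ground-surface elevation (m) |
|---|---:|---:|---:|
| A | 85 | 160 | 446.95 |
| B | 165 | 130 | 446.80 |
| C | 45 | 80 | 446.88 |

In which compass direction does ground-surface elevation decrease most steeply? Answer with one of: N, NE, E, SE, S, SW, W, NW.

SE

With z = a·x + b·y + c and A as origin, the differences give:
  80·a + (-30)·b = -0.15
  (-40)·a + (-80)·b = -0.07
Eliminate b (×(-80) and ×(-30), subtract): -7600·a = 9.900 → a = ∂z/∂x = -0.001303
Back-substitute: b = ∂z/∂y = +0.001526.
Steepest decrease is along −∇f = (+0.001303 E, -0.001526 N) → southeast.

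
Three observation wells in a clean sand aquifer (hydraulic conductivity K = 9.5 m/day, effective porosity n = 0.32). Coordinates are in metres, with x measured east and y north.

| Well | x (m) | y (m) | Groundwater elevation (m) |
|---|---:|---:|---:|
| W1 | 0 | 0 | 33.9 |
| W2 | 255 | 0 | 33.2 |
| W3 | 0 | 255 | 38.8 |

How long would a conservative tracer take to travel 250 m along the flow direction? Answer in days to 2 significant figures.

430 days

∂h/∂x = (33.2 − 33.9) / (255 − 0) = -0.002745
∂h/∂y = (38.8 − 33.9) / (255 − 0) = +0.01922
|∇h| = √(-0.002745² + 0.01922²) = 0.01942
Seepage velocity v = K·i/n = 9.5 × 0.01942 / 0.32 = 0.5765 m/day.
t = 250 / 0.5765 = 433.7 days.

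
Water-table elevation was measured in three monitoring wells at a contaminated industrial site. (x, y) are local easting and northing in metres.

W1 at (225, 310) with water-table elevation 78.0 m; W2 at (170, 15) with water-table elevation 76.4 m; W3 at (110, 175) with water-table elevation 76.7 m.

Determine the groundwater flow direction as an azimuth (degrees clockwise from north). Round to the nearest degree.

Differences from W1: to W2 (Δx, Δy, Δh) = (-55, -295, -1.6); to W3 = (-115, -135, -1.3).
Solve a·Δx + b·Δy = Δh: det = (-55)·(-135) − (-115)·(-295) = -26500.
∂h/∂x = [(-1.6)·(-135) − (-1.3)·(-295)] / -26500 = +0.006321
∂h/∂y = [(-55)·(-1.3) − (-115)·(-1.6)] / -26500 = +0.004245
Flow direction (−∇h) has components (-0.006321 E, -0.004245 N).
Azimuth = atan2(E, N) = atan2(-0.006321, -0.004245) = 236.1° ≈ 236°.

236°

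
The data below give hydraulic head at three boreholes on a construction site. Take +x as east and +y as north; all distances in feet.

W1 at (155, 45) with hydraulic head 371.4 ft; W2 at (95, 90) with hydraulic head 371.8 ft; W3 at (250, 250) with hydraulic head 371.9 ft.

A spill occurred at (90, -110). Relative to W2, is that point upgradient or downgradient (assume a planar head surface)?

Taking W1 as reference: W2−W1 = (-60, 45, +0.4); W3−W1 = (95, 205, +0.5).
Solve a·Δx + b·Δy = Δh: det = (-60)·205 − 95·45 = -16575.
∂h/∂x = [(+0.4)·205 − (+0.5)·45] / -16575 = -0.003590
∂h/∂y = [(-60)·(+0.5) − 95·(+0.4)] / -16575 = +0.004103
Head at (90, -110) = 371.4 + (-0.003590)·(-65) + (+0.004103)·(-155) = 371.00 ft.
That is lower than the 371.8 ft at W2, so the point is downgradient.

downgradient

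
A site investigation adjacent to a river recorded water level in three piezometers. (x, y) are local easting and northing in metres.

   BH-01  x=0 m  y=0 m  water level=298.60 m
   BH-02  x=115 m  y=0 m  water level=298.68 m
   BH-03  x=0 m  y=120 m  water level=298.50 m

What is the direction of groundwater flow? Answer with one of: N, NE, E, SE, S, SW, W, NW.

NW

∂h/∂x = (298.68 − 298.60) / (115 − 0) = +0.0006957
∂h/∂y = (298.50 − 298.60) / (120 − 0) = -0.0008333
Flow = −∇h = (-0.0006957 east, +0.0008333 north), which points northwest.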